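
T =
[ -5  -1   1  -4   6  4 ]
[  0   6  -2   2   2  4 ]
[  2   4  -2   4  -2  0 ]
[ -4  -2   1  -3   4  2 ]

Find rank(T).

3

Row reduce to echelon form.
R3 ← R3 + (2/5)·R1: [0, 18/5, -8/5, 12/5, 2/5, 8/5]
R4 ← R4 − (4/5)·R1: [0, -6/5, 1/5, 1/5, -4/5, -6/5]
R3 ← R3 − (3/5)·R2: [0, 0, -2/5, 6/5, -4/5, -4/5]
R4 ← R4 + (1/5)·R2: [0, 0, -1/5, 3/5, -2/5, -2/5]
R4 ← R4 − (1/2)·R3: [0, 0, 0, 0, 0, 0]
Echelon form has 3 nonzero rows, so rank(T) = 3.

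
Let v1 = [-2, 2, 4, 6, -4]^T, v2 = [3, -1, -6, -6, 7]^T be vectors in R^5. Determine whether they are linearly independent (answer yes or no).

yes

Form the matrix with these vectors as rows and row reduce.
R2 ← R2 + (3/2)·R1: [0, 2, 0, 3, 1]
2 nonzero rows, so the 2 vectors span a space of dimension 2.
Since 2 = 2, the vectors are linearly independent.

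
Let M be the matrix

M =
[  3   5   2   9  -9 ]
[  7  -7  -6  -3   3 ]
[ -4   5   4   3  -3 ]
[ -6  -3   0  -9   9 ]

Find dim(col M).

2

Row reduce to echelon form.
R2 ← R2 − (7/3)·R1: [0, -56/3, -32/3, -24, 24]
R3 ← R3 + (4/3)·R1: [0, 35/3, 20/3, 15, -15]
R4 ← R4 + (2)·R1: [0, 7, 4, 9, -9]
R3 ← R3 + (5/8)·R2: [0, 0, 0, 0, 0]
R4 ← R4 + (3/8)·R2: [0, 0, 0, 0, 0]
Echelon form has 2 nonzero rows, so rank(M) = 2.
The column space has dimension equal to the rank: 2.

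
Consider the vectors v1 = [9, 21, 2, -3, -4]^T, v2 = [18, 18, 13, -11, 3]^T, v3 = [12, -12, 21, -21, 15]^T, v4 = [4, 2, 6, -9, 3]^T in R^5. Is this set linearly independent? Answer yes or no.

Form the matrix with these vectors as rows and row reduce.
R2 ← R2 − (2)·R1: [0, -24, 9, -5, 11]
R3 ← R3 − (4/3)·R1: [0, -40, 55/3, -17, 61/3]
R4 ← R4 − (4/9)·R1: [0, -22/3, 46/9, -23/3, 43/9]
R3 ← R3 − (5/3)·R2: [0, 0, 10/3, -26/3, 2]
R4 ← R4 − (11/36)·R2: [0, 0, 85/36, -221/36, 17/12]
R4 ← R4 − (17/24)·R3: [0, 0, 0, 0, 0]
3 nonzero rows, so the 4 vectors span a space of dimension 3.
Since 3 < 4, the vectors are linearly dependent.

no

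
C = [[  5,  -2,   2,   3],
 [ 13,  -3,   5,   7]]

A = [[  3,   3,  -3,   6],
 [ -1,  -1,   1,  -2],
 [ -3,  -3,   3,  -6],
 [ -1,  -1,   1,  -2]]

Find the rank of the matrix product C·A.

1

First compute CA:
[[  8,   8,  -8,  16],
 [ 20,  20, -20,  40]]
Now row reduce the product.
R2 ← R2 − (5/2)·R1: [0, 0, 0, 0]
1 nonzero row, so rank(CA) = 1.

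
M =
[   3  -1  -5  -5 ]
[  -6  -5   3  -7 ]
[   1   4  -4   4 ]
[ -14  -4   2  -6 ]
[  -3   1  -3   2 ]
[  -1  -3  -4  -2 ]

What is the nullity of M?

Row reduce to echelon form.
R2 ← R2 + (2)·R1: [0, -7, -7, -17]
R3 ← R3 − (1/3)·R1: [0, 13/3, -7/3, 17/3]
R4 ← R4 + (14/3)·R1: [0, -26/3, -64/3, -88/3]
R5 ← R5 + R1: [0, 0, -8, -3]
R6 ← R6 + (1/3)·R1: [0, -10/3, -17/3, -11/3]
R3 ← R3 + (13/21)·R2: [0, 0, -20/3, -34/7]
R4 ← R4 − (26/21)·R2: [0, 0, -38/3, -58/7]
R6 ← R6 − (10/21)·R2: [0, 0, -7/3, 31/7]
R4 ← R4 − (19/10)·R3: [0, 0, 0, 33/35]
R5 ← R5 − (6/5)·R3: [0, 0, 0, 99/35]
R6 ← R6 − (7/20)·R3: [0, 0, 0, 429/70]
R5 ← R5 − (3)·R4: [0, 0, 0, 0]
R6 ← R6 − (13/2)·R4: [0, 0, 0, 0]
4 nonzero rows, so rank(M) = 4.
M has 4 columns; by rank–nullity, nullity = 4 − 4 = 0.

0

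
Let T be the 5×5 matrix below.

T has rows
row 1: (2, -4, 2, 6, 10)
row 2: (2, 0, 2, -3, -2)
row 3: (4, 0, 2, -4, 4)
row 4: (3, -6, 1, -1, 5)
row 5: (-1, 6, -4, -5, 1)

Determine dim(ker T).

Row reduce to echelon form.
R2 ← R2 − R1: [0, 4, 0, -9, -12]
R3 ← R3 − (2)·R1: [0, 8, -2, -16, -16]
R4 ← R4 − (3/2)·R1: [0, 0, -2, -10, -10]
R5 ← R5 + (1/2)·R1: [0, 4, -3, -2, 6]
R3 ← R3 − (2)·R2: [0, 0, -2, 2, 8]
R5 ← R5 − R2: [0, 0, -3, 7, 18]
R4 ← R4 − R3: [0, 0, 0, -12, -18]
R5 ← R5 − (3/2)·R3: [0, 0, 0, 4, 6]
R5 ← R5 + (1/3)·R4: [0, 0, 0, 0, 0]
4 nonzero rows, so rank(T) = 4.
T has 5 columns; by rank–nullity, nullity = 5 − 4 = 1.

1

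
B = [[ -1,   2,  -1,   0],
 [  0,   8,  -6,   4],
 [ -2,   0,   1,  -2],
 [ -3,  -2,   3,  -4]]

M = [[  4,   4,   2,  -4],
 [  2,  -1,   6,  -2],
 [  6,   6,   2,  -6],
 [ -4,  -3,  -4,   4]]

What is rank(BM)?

2

First compute BM:
[[ -6, -12,   8,   6],
 [-36, -56,  20,  36],
 [  6,   4,   6,  -6],
 [ 18,  20,   4, -18]]
Now row reduce the product.
R2 ← R2 − (6)·R1: [0, 16, -28, 0]
R3 ← R3 + R1: [0, -8, 14, 0]
R4 ← R4 + (3)·R1: [0, -16, 28, 0]
R3 ← R3 + (1/2)·R2: [0, 0, 0, 0]
R4 ← R4 + R2: [0, 0, 0, 0]
2 nonzero rows, so rank(BM) = 2.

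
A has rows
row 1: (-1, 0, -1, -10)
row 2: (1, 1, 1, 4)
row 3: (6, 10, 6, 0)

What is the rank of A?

Row reduce to echelon form.
R2 ← R2 + R1: [0, 1, 0, -6]
R3 ← R3 + (6)·R1: [0, 10, 0, -60]
R3 ← R3 − (10)·R2: [0, 0, 0, 0]
Echelon form has 2 nonzero rows, so rank(A) = 2.

2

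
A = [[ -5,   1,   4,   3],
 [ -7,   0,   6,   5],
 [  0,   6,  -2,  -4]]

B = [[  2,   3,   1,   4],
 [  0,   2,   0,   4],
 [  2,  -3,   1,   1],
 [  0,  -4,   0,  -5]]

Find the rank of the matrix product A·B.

First compute AB:
[[ -2, -37,  -1, -27],
 [ -2, -59,  -1, -47],
 [ -4,  34,  -2,  42]]
Now row reduce the product.
R2 ← R2 − R1: [0, -22, 0, -20]
R3 ← R3 − (2)·R1: [0, 108, 0, 96]
R3 ← R3 + (54/11)·R2: [0, 0, 0, -24/11]
3 nonzero rows, so rank(AB) = 3.

3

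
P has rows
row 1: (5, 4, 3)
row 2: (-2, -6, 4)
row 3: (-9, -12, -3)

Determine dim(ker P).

0

Row reduce to echelon form.
R2 ← R2 + (2/5)·R1: [0, -22/5, 26/5]
R3 ← R3 + (9/5)·R1: [0, -24/5, 12/5]
R3 ← R3 − (12/11)·R2: [0, 0, -36/11]
3 nonzero rows, so rank(P) = 3.
P has 3 columns; by rank–nullity, nullity = 3 − 3 = 0.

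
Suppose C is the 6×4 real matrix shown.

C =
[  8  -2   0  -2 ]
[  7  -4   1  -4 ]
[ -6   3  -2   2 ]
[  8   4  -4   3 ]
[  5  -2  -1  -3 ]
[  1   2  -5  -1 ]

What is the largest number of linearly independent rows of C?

Row reduce to echelon form.
R2 ← R2 − (7/8)·R1: [0, -9/4, 1, -9/4]
R3 ← R3 + (3/4)·R1: [0, 3/2, -2, 1/2]
R4 ← R4 − R1: [0, 6, -4, 5]
R5 ← R5 − (5/8)·R1: [0, -3/4, -1, -7/4]
R6 ← R6 − (1/8)·R1: [0, 9/4, -5, -3/4]
R3 ← R3 + (2/3)·R2: [0, 0, -4/3, -1]
R4 ← R4 + (8/3)·R2: [0, 0, -4/3, -1]
R5 ← R5 − (1/3)·R2: [0, 0, -4/3, -1]
R6 ← R6 + R2: [0, 0, -4, -3]
R4 ← R4 − R3: [0, 0, 0, 0]
R5 ← R5 − R3: [0, 0, 0, 0]
R6 ← R6 − (3)·R3: [0, 0, 0, 0]
Echelon form has 3 nonzero rows, so rank(C) = 3.
The rank gives the maximum number of linearly independent rows: 3.

3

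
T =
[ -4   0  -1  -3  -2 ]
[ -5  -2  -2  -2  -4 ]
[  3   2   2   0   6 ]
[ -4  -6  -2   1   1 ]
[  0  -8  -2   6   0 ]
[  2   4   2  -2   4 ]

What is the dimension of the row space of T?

3

Row reduce to echelon form.
R2 ← R2 − (5/4)·R1: [0, -2, -3/4, 7/4, -3/2]
R3 ← R3 + (3/4)·R1: [0, 2, 5/4, -9/4, 9/2]
R4 ← R4 − R1: [0, -6, -1, 4, 3]
R6 ← R6 + (1/2)·R1: [0, 4, 3/2, -7/2, 3]
R3 ← R3 + R2: [0, 0, 1/2, -1/2, 3]
R4 ← R4 − (3)·R2: [0, 0, 5/4, -5/4, 15/2]
R5 ← R5 − (4)·R2: [0, 0, 1, -1, 6]
R6 ← R6 + (2)·R2: [0, 0, 0, 0, 0]
R4 ← R4 − (5/2)·R3: [0, 0, 0, 0, 0]
R5 ← R5 − (2)·R3: [0, 0, 0, 0, 0]
Echelon form has 3 nonzero rows, so rank(T) = 3.
The row space has dimension equal to the rank: 3.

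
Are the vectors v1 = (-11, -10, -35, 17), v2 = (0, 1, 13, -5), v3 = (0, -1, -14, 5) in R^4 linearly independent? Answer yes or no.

yes

Form the matrix with these vectors as rows and row reduce.
R3 ← R3 + R2: [0, 0, -1, 0]
3 nonzero rows, so the 3 vectors span a space of dimension 3.
Since 3 = 3, the vectors are linearly independent.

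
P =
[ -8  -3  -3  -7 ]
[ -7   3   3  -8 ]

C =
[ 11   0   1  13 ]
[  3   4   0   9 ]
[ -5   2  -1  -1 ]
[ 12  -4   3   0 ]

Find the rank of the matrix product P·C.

2

First compute PC:
[[-166,  10, -26, -128],
 [-179,  50, -34, -67]]
Now row reduce the product.
R2 ← R2 − (179/166)·R1: [0, 3255/83, -495/83, 5895/83]
2 nonzero rows, so rank(PC) = 2.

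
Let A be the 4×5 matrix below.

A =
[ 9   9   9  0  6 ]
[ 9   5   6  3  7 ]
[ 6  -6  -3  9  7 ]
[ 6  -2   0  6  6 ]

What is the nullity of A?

Row reduce to echelon form.
R2 ← R2 − R1: [0, -4, -3, 3, 1]
R3 ← R3 − (2/3)·R1: [0, -12, -9, 9, 3]
R4 ← R4 − (2/3)·R1: [0, -8, -6, 6, 2]
R3 ← R3 − (3)·R2: [0, 0, 0, 0, 0]
R4 ← R4 − (2)·R2: [0, 0, 0, 0, 0]
2 nonzero rows, so rank(A) = 2.
A has 5 columns; by rank–nullity, nullity = 5 − 2 = 3.

3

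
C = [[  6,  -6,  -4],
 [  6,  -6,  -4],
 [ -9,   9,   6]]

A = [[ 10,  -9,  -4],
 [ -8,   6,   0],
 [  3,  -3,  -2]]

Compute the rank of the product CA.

1

First compute CA:
[[ 96, -78, -16],
 [ 96, -78, -16],
 [-144, 117,  24]]
Now row reduce the product.
R2 ← R2 − R1: [0, 0, 0]
R3 ← R3 + (3/2)·R1: [0, 0, 0]
1 nonzero row, so rank(CA) = 1.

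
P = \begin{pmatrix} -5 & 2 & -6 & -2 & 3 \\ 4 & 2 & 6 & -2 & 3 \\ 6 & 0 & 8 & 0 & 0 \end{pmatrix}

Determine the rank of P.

2

Row reduce to echelon form.
R2 ← R2 + (4/5)·R1: [0, 18/5, 6/5, -18/5, 27/5]
R3 ← R3 + (6/5)·R1: [0, 12/5, 4/5, -12/5, 18/5]
R3 ← R3 − (2/3)·R2: [0, 0, 0, 0, 0]
Echelon form has 2 nonzero rows, so rank(P) = 2.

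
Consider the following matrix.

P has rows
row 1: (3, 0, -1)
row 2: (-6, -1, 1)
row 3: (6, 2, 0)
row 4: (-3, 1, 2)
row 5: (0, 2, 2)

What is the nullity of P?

Row reduce to echelon form.
R2 ← R2 + (2)·R1: [0, -1, -1]
R3 ← R3 − (2)·R1: [0, 2, 2]
R4 ← R4 + R1: [0, 1, 1]
R3 ← R3 + (2)·R2: [0, 0, 0]
R4 ← R4 + R2: [0, 0, 0]
R5 ← R5 + (2)·R2: [0, 0, 0]
2 nonzero rows, so rank(P) = 2.
P has 3 columns; by rank–nullity, nullity = 3 − 2 = 1.

1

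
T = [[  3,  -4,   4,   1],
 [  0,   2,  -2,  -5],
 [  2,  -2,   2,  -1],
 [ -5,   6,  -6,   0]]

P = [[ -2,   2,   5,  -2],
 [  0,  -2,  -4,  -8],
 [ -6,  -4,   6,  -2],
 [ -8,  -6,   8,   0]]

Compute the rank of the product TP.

First compute TP:
[[-38,  -8,  63,  18],
 [ 52,  34, -60, -12],
 [ -8,   6,  22,   8],
 [ 46,   2, -85, -26]]
Now row reduce the product.
R2 ← R2 + (26/19)·R1: [0, 438/19, 498/19, 240/19]
R3 ← R3 − (4/19)·R1: [0, 146/19, 166/19, 80/19]
R4 ← R4 + (23/19)·R1: [0, -146/19, -166/19, -80/19]
R3 ← R3 − (1/3)·R2: [0, 0, 0, 0]
R4 ← R4 + (1/3)·R2: [0, 0, 0, 0]
2 nonzero rows, so rank(TP) = 2.

2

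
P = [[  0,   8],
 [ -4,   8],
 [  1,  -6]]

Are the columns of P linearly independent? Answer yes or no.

Row reduce P to echelon form.
Swap R1 ↔ R2
R3 ← R3 + (1/4)·R1: [0, -4]
R3 ← R3 + (1/2)·R2: [0, 0]
2 pivots among 2 columns.
Every column is a pivot column, so the columns are linearly independent.

yes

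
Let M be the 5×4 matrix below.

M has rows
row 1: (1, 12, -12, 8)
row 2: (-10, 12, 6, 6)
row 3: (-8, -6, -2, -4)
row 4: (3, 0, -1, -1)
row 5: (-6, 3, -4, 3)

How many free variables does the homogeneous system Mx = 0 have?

Row reduce to echelon form.
R2 ← R2 + (10)·R1: [0, 132, -114, 86]
R3 ← R3 + (8)·R1: [0, 90, -98, 60]
R4 ← R4 − (3)·R1: [0, -36, 35, -25]
R5 ← R5 + (6)·R1: [0, 75, -76, 51]
R3 ← R3 − (15/22)·R2: [0, 0, -223/11, 15/11]
R4 ← R4 + (3/11)·R2: [0, 0, 43/11, -17/11]
R5 ← R5 − (25/44)·R2: [0, 0, -247/22, 47/22]
R4 ← R4 + (43/223)·R3: [0, 0, 0, -286/223]
R5 ← R5 − (247/446)·R3: [0, 0, 0, 308/223]
R5 ← R5 + (14/13)·R4: [0, 0, 0, 0]
4 nonzero rows, so rank(M) = 4.
M has 4 columns; by rank–nullity, nullity = 4 − 4 = 0.

0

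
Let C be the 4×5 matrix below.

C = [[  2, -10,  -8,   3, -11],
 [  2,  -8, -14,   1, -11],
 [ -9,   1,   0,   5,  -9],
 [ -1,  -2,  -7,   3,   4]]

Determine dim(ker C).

Row reduce to echelon form.
R2 ← R2 − R1: [0, 2, -6, -2, 0]
R3 ← R3 + (9/2)·R1: [0, -44, -36, 37/2, -117/2]
R4 ← R4 + (1/2)·R1: [0, -7, -11, 9/2, -3/2]
R3 ← R3 + (22)·R2: [0, 0, -168, -51/2, -117/2]
R4 ← R4 + (7/2)·R2: [0, 0, -32, -5/2, -3/2]
R4 ← R4 − (4/21)·R3: [0, 0, 0, 33/14, 135/14]
4 nonzero rows, so rank(C) = 4.
C has 5 columns; by rank–nullity, nullity = 5 − 4 = 1.

1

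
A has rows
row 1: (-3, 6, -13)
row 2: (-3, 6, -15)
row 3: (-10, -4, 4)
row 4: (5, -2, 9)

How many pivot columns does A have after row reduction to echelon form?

3

Row reduce to echelon form.
R2 ← R2 − R1: [0, 0, -2]
R3 ← R3 − (10/3)·R1: [0, -24, 142/3]
R4 ← R4 + (5/3)·R1: [0, 8, -38/3]
Swap R2 ↔ R3
R4 ← R4 + (1/3)·R2: [0, 0, 28/9]
R4 ← R4 + (14/9)·R3: [0, 0, 0]
Echelon form has 3 nonzero rows, so rank(A) = 3.
Each nonzero row contributes one pivot column: 3 pivot columns.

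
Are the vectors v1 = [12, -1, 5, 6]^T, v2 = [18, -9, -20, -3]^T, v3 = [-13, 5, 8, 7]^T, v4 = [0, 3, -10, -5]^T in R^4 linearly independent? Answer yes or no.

Form the matrix with these vectors as rows and row reduce.
R2 ← R2 − (3/2)·R1: [0, -15/2, -55/2, -12]
R3 ← R3 + (13/12)·R1: [0, 47/12, 161/12, 27/2]
R3 ← R3 + (47/90)·R2: [0, 0, -17/18, 217/30]
R4 ← R4 + (2/5)·R2: [0, 0, -21, -49/5]
R4 ← R4 − (378/17)·R3: [0, 0, 0, -14504/85]
4 nonzero rows, so the 4 vectors span a space of dimension 4.
Since 4 = 4, the vectors are linearly independent.

yes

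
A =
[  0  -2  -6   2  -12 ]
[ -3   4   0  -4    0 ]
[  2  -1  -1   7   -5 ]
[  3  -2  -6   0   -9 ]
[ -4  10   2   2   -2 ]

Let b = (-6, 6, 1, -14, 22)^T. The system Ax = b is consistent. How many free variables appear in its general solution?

Row reduce the augmented matrix [A | b].
Swap R1 ↔ R2
R3 ← R3 + (2/3)·R1: [0, 5/3, -1, 13/3, -5, 5]
R4 ← R4 + R1: [0, 2, -6, -4, -9, -8]
R5 ← R5 − (4/3)·R1: [0, 14/3, 2, 22/3, -2, 14]
R3 ← R3 + (5/6)·R2: [0, 0, -6, 6, -15, 0]
R4 ← R4 + R2: [0, 0, -12, -2, -21, -14]
R5 ← R5 + (7/3)·R2: [0, 0, -12, 12, -30, 0]
R4 ← R4 − (2)·R3: [0, 0, 0, -14, 9, -14]
R5 ← R5 − (2)·R3: [0, 0, 0, 0, 0, 0]
The echelon form has 4 nonzero rows, and every pivot lies in the first 5 columns, so rank(A) = rank([A|b]) = 4.
The system is consistent.
Free variables = (unknowns) − (rank) = 5 − 4 = 1.

1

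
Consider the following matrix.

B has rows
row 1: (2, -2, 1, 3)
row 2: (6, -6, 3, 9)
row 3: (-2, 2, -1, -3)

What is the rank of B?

Row reduce to echelon form.
R2 ← R2 − (3)·R1: [0, 0, 0, 0]
R3 ← R3 + R1: [0, 0, 0, 0]
Echelon form has 1 nonzero row, so rank(B) = 1.

1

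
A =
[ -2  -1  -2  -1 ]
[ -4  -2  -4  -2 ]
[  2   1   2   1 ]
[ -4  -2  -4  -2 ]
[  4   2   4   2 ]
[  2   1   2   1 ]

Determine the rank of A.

1

Row reduce to echelon form.
R2 ← R2 − (2)·R1: [0, 0, 0, 0]
R3 ← R3 + R1: [0, 0, 0, 0]
R4 ← R4 − (2)·R1: [0, 0, 0, 0]
R5 ← R5 + (2)·R1: [0, 0, 0, 0]
R6 ← R6 + R1: [0, 0, 0, 0]
Echelon form has 1 nonzero row, so rank(A) = 1.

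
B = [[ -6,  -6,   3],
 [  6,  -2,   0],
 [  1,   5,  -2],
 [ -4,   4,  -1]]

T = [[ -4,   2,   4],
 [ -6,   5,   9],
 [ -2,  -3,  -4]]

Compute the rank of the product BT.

First compute BT:
[[ 54, -51, -90],
 [-12,   2,   6],
 [-30,  33,  57],
 [ -6,  15,  24]]
Now row reduce the product.
R2 ← R2 + (2/9)·R1: [0, -28/3, -14]
R3 ← R3 + (5/9)·R1: [0, 14/3, 7]
R4 ← R4 + (1/9)·R1: [0, 28/3, 14]
R3 ← R3 + (1/2)·R2: [0, 0, 0]
R4 ← R4 + R2: [0, 0, 0]
2 nonzero rows, so rank(BT) = 2.

2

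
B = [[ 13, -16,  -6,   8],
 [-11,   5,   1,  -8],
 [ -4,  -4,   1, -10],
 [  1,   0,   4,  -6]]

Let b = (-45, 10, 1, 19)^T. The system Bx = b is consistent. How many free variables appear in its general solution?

0

Row reduce the augmented matrix [B | b].
R2 ← R2 + (11/13)·R1: [0, -111/13, -53/13, -16/13, -365/13]
R3 ← R3 + (4/13)·R1: [0, -116/13, -11/13, -98/13, -167/13]
R4 ← R4 − (1/13)·R1: [0, 16/13, 58/13, -86/13, 292/13]
R3 ← R3 − (116/111)·R2: [0, 0, 379/111, -694/111, 1831/111]
R4 ← R4 + (16/111)·R2: [0, 0, 430/111, -754/111, 2044/111]
R4 ← R4 − (430/379)·R3: [0, 0, 0, 114/379, -114/379]
The echelon form has 4 nonzero rows, and every pivot lies in the first 4 columns, so rank(B) = rank([B|b]) = 4.
The system is consistent.
Free variables = (unknowns) − (rank) = 4 − 4 = 0.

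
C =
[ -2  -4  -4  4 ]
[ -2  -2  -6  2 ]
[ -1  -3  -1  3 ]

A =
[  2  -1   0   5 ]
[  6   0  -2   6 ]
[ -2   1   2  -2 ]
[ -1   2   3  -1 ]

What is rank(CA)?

First compute CA:
[[-24,   6,  12, -30],
 [ -6,   0,  -2, -12],
 [-21,   6,  13, -24]]
Now row reduce the product.
R2 ← R2 − (1/4)·R1: [0, -3/2, -5, -9/2]
R3 ← R3 − (7/8)·R1: [0, 3/4, 5/2, 9/4]
R3 ← R3 + (1/2)·R2: [0, 0, 0, 0]
2 nonzero rows, so rank(CA) = 2.

2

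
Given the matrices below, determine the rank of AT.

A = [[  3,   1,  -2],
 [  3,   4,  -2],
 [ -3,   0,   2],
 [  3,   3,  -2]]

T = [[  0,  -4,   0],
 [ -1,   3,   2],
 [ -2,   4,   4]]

First compute AT:
[[  3, -17,  -6],
 [  0,  -8,   0],
 [ -4,  20,   8],
 [  1, -11,  -2]]
Now row reduce the product.
R3 ← R3 + (4/3)·R1: [0, -8/3, 0]
R4 ← R4 − (1/3)·R1: [0, -16/3, 0]
R3 ← R3 − (1/3)·R2: [0, 0, 0]
R4 ← R4 − (2/3)·R2: [0, 0, 0]
2 nonzero rows, so rank(AT) = 2.

2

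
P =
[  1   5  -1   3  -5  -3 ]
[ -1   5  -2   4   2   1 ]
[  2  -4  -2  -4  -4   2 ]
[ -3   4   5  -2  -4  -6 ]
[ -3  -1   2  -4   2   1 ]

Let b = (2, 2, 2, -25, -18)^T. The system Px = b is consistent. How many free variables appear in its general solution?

Row reduce the augmented matrix [P | b].
R2 ← R2 + R1: [0, 10, -3, 7, -3, -2, 4]
R3 ← R3 − (2)·R1: [0, -14, 0, -10, 6, 8, -2]
R4 ← R4 + (3)·R1: [0, 19, 2, 7, -19, -15, -19]
R5 ← R5 + (3)·R1: [0, 14, -1, 5, -13, -8, -12]
R3 ← R3 + (7/5)·R2: [0, 0, -21/5, -1/5, 9/5, 26/5, 18/5]
R4 ← R4 − (19/10)·R2: [0, 0, 77/10, -63/10, -133/10, -56/5, -133/5]
R5 ← R5 − (7/5)·R2: [0, 0, 16/5, -24/5, -44/5, -26/5, -88/5]
R4 ← R4 + (11/6)·R3: [0, 0, 0, -20/3, -10, -5/3, -20]
R5 ← R5 + (16/21)·R3: [0, 0, 0, -104/21, -52/7, -26/21, -104/7]
R5 ← R5 − (26/35)·R4: [0, 0, 0, 0, 0, 0, 0]
The echelon form has 4 nonzero rows, and every pivot lies in the first 6 columns, so rank(P) = rank([P|b]) = 4.
The system is consistent.
Free variables = (unknowns) − (rank) = 6 − 4 = 2.

2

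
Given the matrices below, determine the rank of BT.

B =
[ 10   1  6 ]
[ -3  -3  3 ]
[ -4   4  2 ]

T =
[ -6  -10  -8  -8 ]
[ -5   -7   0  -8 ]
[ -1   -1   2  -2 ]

2

First compute BT:
[[-71, -113, -68, -100],
 [ 30,  48,  30,  42],
 [  2,  10,  36,  -4]]
Now row reduce the product.
R2 ← R2 + (30/71)·R1: [0, 18/71, 90/71, -18/71]
R3 ← R3 + (2/71)·R1: [0, 484/71, 2420/71, -484/71]
R3 ← R3 − (242/9)·R2: [0, 0, 0, 0]
2 nonzero rows, so rank(BT) = 2.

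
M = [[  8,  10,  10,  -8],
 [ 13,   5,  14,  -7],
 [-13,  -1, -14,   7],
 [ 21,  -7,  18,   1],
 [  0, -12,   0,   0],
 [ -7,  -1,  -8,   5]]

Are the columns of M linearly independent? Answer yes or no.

no

Row reduce M to echelon form.
R2 ← R2 − (13/8)·R1: [0, -45/4, -9/4, 6]
R3 ← R3 + (13/8)·R1: [0, 61/4, 9/4, -6]
R4 ← R4 − (21/8)·R1: [0, -133/4, -33/4, 22]
R6 ← R6 + (7/8)·R1: [0, 31/4, 3/4, -2]
R3 ← R3 + (61/45)·R2: [0, 0, -4/5, 32/15]
R4 ← R4 − (133/45)·R2: [0, 0, -8/5, 64/15]
R5 ← R5 − (16/15)·R2: [0, 0, 12/5, -32/5]
R6 ← R6 + (31/45)·R2: [0, 0, -4/5, 32/15]
R4 ← R4 − (2)·R3: [0, 0, 0, 0]
R5 ← R5 + (3)·R3: [0, 0, 0, 0]
R6 ← R6 − R3: [0, 0, 0, 0]
3 pivots among 4 columns.
Only 3 < 4 pivot columns, so the columns are linearly dependent.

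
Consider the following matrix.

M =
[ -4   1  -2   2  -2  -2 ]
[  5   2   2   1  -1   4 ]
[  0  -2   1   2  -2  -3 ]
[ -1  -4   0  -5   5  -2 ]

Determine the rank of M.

3

Row reduce to echelon form.
R2 ← R2 + (5/4)·R1: [0, 13/4, -1/2, 7/2, -7/2, 3/2]
R4 ← R4 − (1/4)·R1: [0, -17/4, 1/2, -11/2, 11/2, -3/2]
R3 ← R3 + (8/13)·R2: [0, 0, 9/13, 54/13, -54/13, -27/13]
R4 ← R4 + (17/13)·R2: [0, 0, -2/13, -12/13, 12/13, 6/13]
R4 ← R4 + (2/9)·R3: [0, 0, 0, 0, 0, 0]
Echelon form has 3 nonzero rows, so rank(M) = 3.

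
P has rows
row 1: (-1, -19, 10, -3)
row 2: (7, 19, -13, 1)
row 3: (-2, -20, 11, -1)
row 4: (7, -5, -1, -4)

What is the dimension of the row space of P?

Row reduce to echelon form.
R2 ← R2 + (7)·R1: [0, -114, 57, -20]
R3 ← R3 − (2)·R1: [0, 18, -9, 5]
R4 ← R4 + (7)·R1: [0, -138, 69, -25]
R3 ← R3 + (3/19)·R2: [0, 0, 0, 35/19]
R4 ← R4 − (23/19)·R2: [0, 0, 0, -15/19]
R4 ← R4 + (3/7)·R3: [0, 0, 0, 0]
Echelon form has 3 nonzero rows, so rank(P) = 3.
The row space has dimension equal to the rank: 3.

3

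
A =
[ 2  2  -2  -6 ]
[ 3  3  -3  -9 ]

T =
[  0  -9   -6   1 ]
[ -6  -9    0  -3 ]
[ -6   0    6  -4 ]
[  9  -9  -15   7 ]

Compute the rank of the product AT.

1

First compute AT:
[[-54,  18,  66, -38],
 [-81,  27,  99, -57]]
Now row reduce the product.
R2 ← R2 − (3/2)·R1: [0, 0, 0, 0]
1 nonzero row, so rank(AT) = 1.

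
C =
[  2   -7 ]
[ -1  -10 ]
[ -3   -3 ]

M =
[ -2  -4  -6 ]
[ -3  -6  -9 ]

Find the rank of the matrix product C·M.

1

First compute CM:
[[ 17,  34,  51],
 [ 32,  64,  96],
 [ 15,  30,  45]]
Now row reduce the product.
R2 ← R2 − (32/17)·R1: [0, 0, 0]
R3 ← R3 − (15/17)·R1: [0, 0, 0]
1 nonzero row, so rank(CM) = 1.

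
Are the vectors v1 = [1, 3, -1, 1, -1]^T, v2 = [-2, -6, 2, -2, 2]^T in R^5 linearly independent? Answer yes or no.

Form the matrix with these vectors as rows and row reduce.
R2 ← R2 + (2)·R1: [0, 0, 0, 0, 0]
1 nonzero row, so the 2 vectors span a space of dimension 1.
Since 1 < 2, the vectors are linearly dependent.

no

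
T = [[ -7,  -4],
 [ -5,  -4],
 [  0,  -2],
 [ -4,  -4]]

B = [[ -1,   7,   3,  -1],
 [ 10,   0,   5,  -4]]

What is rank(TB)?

2

First compute TB:
[[-33, -49, -41,  23],
 [-35, -35, -35,  21],
 [-20,   0, -10,   8],
 [-36, -28, -32,  20]]
Now row reduce the product.
R2 ← R2 − (35/33)·R1: [0, 560/33, 280/33, -112/33]
R3 ← R3 − (20/33)·R1: [0, 980/33, 490/33, -196/33]
R4 ← R4 − (12/11)·R1: [0, 280/11, 140/11, -56/11]
R3 ← R3 − (7/4)·R2: [0, 0, 0, 0]
R4 ← R4 − (3/2)·R2: [0, 0, 0, 0]
2 nonzero rows, so rank(TB) = 2.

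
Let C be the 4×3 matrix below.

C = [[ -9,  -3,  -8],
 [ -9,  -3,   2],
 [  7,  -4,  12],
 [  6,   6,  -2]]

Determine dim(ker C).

0

Row reduce to echelon form.
R2 ← R2 − R1: [0, 0, 10]
R3 ← R3 + (7/9)·R1: [0, -19/3, 52/9]
R4 ← R4 + (2/3)·R1: [0, 4, -22/3]
Swap R2 ↔ R3
R4 ← R4 + (12/19)·R2: [0, 0, -70/19]
R4 ← R4 + (7/19)·R3: [0, 0, 0]
3 nonzero rows, so rank(C) = 3.
C has 3 columns; by rank–nullity, nullity = 3 − 3 = 0.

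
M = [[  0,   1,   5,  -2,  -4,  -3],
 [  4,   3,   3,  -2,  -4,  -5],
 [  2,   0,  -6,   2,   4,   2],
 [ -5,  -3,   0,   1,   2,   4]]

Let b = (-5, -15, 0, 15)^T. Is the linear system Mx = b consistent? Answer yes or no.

yes

Row reduce the augmented matrix [M | b].
Swap R1 ↔ R2
R3 ← R3 − (1/2)·R1: [0, -3/2, -15/2, 3, 6, 9/2, 15/2]
R4 ← R4 + (5/4)·R1: [0, 3/4, 15/4, -3/2, -3, -9/4, -15/4]
R3 ← R3 + (3/2)·R2: [0, 0, 0, 0, 0, 0, 0]
R4 ← R4 − (3/4)·R2: [0, 0, 0, 0, 0, 0, 0]
The echelon form has 2 nonzero rows, and every pivot lies in the first 6 columns, so rank(M) = rank([M|b]) = 2.
The system is consistent.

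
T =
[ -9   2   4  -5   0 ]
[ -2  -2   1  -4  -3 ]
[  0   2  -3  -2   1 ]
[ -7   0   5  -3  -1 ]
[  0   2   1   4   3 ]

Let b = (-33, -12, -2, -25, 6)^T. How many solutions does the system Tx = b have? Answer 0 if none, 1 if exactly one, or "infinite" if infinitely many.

infinite

Row reduce the augmented matrix [T | b].
R2 ← R2 − (2/9)·R1: [0, -22/9, 1/9, -26/9, -3, -14/3]
R4 ← R4 − (7/9)·R1: [0, -14/9, 17/9, 8/9, -1, 2/3]
R3 ← R3 + (9/11)·R2: [0, 0, -32/11, -48/11, -16/11, -64/11]
R4 ← R4 − (7/11)·R2: [0, 0, 20/11, 30/11, 10/11, 40/11]
R5 ← R5 + (9/11)·R2: [0, 0, 12/11, 18/11, 6/11, 24/11]
R4 ← R4 + (5/8)·R3: [0, 0, 0, 0, 0, 0]
R5 ← R5 + (3/8)·R3: [0, 0, 0, 0, 0, 0]
The echelon form has 3 nonzero rows, and every pivot lies in the first 5 columns, so rank(T) = rank([T|b]) = 3.
The system is consistent.
rank = 3 < 5 unknowns, so there are infinitely many solutions.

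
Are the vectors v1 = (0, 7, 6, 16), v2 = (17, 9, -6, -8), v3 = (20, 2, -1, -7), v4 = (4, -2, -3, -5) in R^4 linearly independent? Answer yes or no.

Form the matrix with these vectors as rows and row reduce.
Swap R1 ↔ R2
R3 ← R3 − (20/17)·R1: [0, -146/17, 103/17, 41/17]
R4 ← R4 − (4/17)·R1: [0, -70/17, -27/17, -53/17]
R3 ← R3 + (146/119)·R2: [0, 0, 1597/119, 2623/119]
R4 ← R4 + (10/17)·R2: [0, 0, 33/17, 107/17]
R4 ← R4 − (231/1597)·R3: [0, 0, 0, 4960/1597]
4 nonzero rows, so the 4 vectors span a space of dimension 4.
Since 4 = 4, the vectors are linearly independent.

yes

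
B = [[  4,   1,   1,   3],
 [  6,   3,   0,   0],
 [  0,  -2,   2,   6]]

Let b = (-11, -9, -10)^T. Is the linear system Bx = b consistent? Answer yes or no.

yes

Row reduce the augmented matrix [B | b].
R2 ← R2 − (3/2)·R1: [0, 3/2, -3/2, -9/2, 15/2]
R3 ← R3 + (4/3)·R2: [0, 0, 0, 0, 0]
The echelon form has 2 nonzero rows, and every pivot lies in the first 4 columns, so rank(B) = rank([B|b]) = 2.
The system is consistent.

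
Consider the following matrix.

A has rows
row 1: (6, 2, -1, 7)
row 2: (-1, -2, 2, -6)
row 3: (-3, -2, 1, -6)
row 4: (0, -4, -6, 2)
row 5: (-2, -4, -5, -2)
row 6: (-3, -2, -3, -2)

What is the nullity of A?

Row reduce to echelon form.
R2 ← R2 + (1/6)·R1: [0, -5/3, 11/6, -29/6]
R3 ← R3 + (1/2)·R1: [0, -1, 1/2, -5/2]
R5 ← R5 + (1/3)·R1: [0, -10/3, -16/3, 1/3]
R6 ← R6 + (1/2)·R1: [0, -1, -7/2, 3/2]
R3 ← R3 − (3/5)·R2: [0, 0, -3/5, 2/5]
R4 ← R4 − (12/5)·R2: [0, 0, -52/5, 68/5]
R5 ← R5 − (2)·R2: [0, 0, -9, 10]
R6 ← R6 − (3/5)·R2: [0, 0, -23/5, 22/5]
R4 ← R4 − (52/3)·R3: [0, 0, 0, 20/3]
R5 ← R5 − (15)·R3: [0, 0, 0, 4]
R6 ← R6 − (23/3)·R3: [0, 0, 0, 4/3]
R5 ← R5 − (3/5)·R4: [0, 0, 0, 0]
R6 ← R6 − (1/5)·R4: [0, 0, 0, 0]
4 nonzero rows, so rank(A) = 4.
A has 4 columns; by rank–nullity, nullity = 4 − 4 = 0.

0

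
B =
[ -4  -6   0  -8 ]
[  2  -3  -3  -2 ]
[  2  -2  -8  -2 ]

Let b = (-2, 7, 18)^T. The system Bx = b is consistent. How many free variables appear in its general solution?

Row reduce the augmented matrix [B | b].
R2 ← R2 + (1/2)·R1: [0, -6, -3, -6, 6]
R3 ← R3 + (1/2)·R1: [0, -5, -8, -6, 17]
R3 ← R3 − (5/6)·R2: [0, 0, -11/2, -1, 12]
The echelon form has 3 nonzero rows, and every pivot lies in the first 4 columns, so rank(B) = rank([B|b]) = 3.
The system is consistent.
Free variables = (unknowns) − (rank) = 4 − 3 = 1.

1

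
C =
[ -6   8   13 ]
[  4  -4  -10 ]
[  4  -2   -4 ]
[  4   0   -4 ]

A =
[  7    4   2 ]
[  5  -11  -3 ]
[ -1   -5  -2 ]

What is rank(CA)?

3

First compute CA:
[[-15, -177, -62],
 [ 18, 110,  40],
 [ 22,  58,  22],
 [ 32,  36,  16]]
Now row reduce the product.
R2 ← R2 + (6/5)·R1: [0, -512/5, -172/5]
R3 ← R3 + (22/15)·R1: [0, -1008/5, -1034/15]
R4 ← R4 + (32/15)·R1: [0, -1708/5, -1744/15]
R3 ← R3 − (63/32)·R2: [0, 0, -29/24]
R4 ← R4 − (427/128)·R2: [0, 0, -145/96]
R4 ← R4 − (5/4)·R3: [0, 0, 0]
3 nonzero rows, so rank(CA) = 3.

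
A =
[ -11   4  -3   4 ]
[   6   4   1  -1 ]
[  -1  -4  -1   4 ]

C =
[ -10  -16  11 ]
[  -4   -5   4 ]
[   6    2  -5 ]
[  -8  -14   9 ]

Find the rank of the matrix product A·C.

First compute AC:
[[ 44,  94, -54],
 [-62, -100,  68],
 [-12, -22,  14]]
Now row reduce the product.
R2 ← R2 + (31/22)·R1: [0, 357/11, -89/11]
R3 ← R3 + (3/11)·R1: [0, 40/11, -8/11]
R3 ← R3 − (40/357)·R2: [0, 0, 64/357]
3 nonzero rows, so rank(AC) = 3.

3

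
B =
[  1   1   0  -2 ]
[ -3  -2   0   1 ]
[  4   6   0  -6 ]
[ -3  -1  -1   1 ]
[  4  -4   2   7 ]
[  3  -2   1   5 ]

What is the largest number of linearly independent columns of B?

4

Row reduce to echelon form.
R2 ← R2 + (3)·R1: [0, 1, 0, -5]
R3 ← R3 − (4)·R1: [0, 2, 0, 2]
R4 ← R4 + (3)·R1: [0, 2, -1, -5]
R5 ← R5 − (4)·R1: [0, -8, 2, 15]
R6 ← R6 − (3)·R1: [0, -5, 1, 11]
R3 ← R3 − (2)·R2: [0, 0, 0, 12]
R4 ← R4 − (2)·R2: [0, 0, -1, 5]
R5 ← R5 + (8)·R2: [0, 0, 2, -25]
R6 ← R6 + (5)·R2: [0, 0, 1, -14]
Swap R3 ↔ R4
R5 ← R5 + (2)·R3: [0, 0, 0, -15]
R6 ← R6 + R3: [0, 0, 0, -9]
R5 ← R5 + (5/4)·R4: [0, 0, 0, 0]
R6 ← R6 + (3/4)·R4: [0, 0, 0, 0]
Echelon form has 4 nonzero rows, so rank(B) = 4.
The rank gives the maximum number of linearly independent columns: 4.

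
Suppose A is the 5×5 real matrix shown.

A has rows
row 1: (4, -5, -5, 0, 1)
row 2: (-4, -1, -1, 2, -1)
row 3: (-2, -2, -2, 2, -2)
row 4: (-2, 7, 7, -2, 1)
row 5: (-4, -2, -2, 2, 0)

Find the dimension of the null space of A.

Row reduce to echelon form.
R2 ← R2 + R1: [0, -6, -6, 2, 0]
R3 ← R3 + (1/2)·R1: [0, -9/2, -9/2, 2, -3/2]
R4 ← R4 + (1/2)·R1: [0, 9/2, 9/2, -2, 3/2]
R5 ← R5 + R1: [0, -7, -7, 2, 1]
R3 ← R3 − (3/4)·R2: [0, 0, 0, 1/2, -3/2]
R4 ← R4 + (3/4)·R2: [0, 0, 0, -1/2, 3/2]
R5 ← R5 − (7/6)·R2: [0, 0, 0, -1/3, 1]
R4 ← R4 + R3: [0, 0, 0, 0, 0]
R5 ← R5 + (2/3)·R3: [0, 0, 0, 0, 0]
3 nonzero rows, so rank(A) = 3.
A has 5 columns; by rank–nullity, nullity = 5 − 3 = 2.

2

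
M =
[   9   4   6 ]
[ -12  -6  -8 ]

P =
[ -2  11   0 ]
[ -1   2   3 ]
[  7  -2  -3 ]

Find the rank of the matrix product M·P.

2

First compute MP:
[[ 20,  95,  -6],
 [-26, -128,   6]]
Now row reduce the product.
R2 ← R2 + (13/10)·R1: [0, -9/2, -9/5]
2 nonzero rows, so rank(MP) = 2.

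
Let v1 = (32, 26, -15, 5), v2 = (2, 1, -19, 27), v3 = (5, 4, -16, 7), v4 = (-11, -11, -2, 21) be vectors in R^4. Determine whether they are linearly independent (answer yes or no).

Form the matrix with these vectors as rows and row reduce.
R2 ← R2 − (1/16)·R1: [0, -5/8, -289/16, 427/16]
R3 ← R3 − (5/32)·R1: [0, -1/16, -437/32, 199/32]
R4 ← R4 + (11/32)·R1: [0, -33/16, -229/32, 727/32]
R3 ← R3 − (1/10)·R2: [0, 0, -237/20, 71/20]
R4 ← R4 − (33/10)·R2: [0, 0, 1049/20, -1307/20]
R4 ← R4 + (1049/237)·R3: [0, 0, 0, -11764/237]
4 nonzero rows, so the 4 vectors span a space of dimension 4.
Since 4 = 4, the vectors are linearly independent.

yes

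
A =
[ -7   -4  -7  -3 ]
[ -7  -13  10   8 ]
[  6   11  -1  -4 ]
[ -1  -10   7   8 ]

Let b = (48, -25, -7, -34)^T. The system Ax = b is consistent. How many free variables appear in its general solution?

Row reduce the augmented matrix [A | b].
R2 ← R2 − R1: [0, -9, 17, 11, -73]
R3 ← R3 + (6/7)·R1: [0, 53/7, -7, -46/7, 239/7]
R4 ← R4 − (1/7)·R1: [0, -66/7, 8, 59/7, -286/7]
R3 ← R3 + (53/63)·R2: [0, 0, 460/63, 169/63, -1718/63]
R4 ← R4 − (22/21)·R2: [0, 0, -206/21, -65/21, 748/21]
R4 ← R4 + (309/230)·R3: [0, 0, 0, 117/230, -117/115]
The echelon form has 4 nonzero rows, and every pivot lies in the first 4 columns, so rank(A) = rank([A|b]) = 4.
The system is consistent.
Free variables = (unknowns) − (rank) = 4 − 4 = 0.

0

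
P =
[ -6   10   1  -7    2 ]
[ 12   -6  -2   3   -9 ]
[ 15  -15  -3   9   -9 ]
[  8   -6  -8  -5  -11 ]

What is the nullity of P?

Row reduce to echelon form.
R2 ← R2 + (2)·R1: [0, 14, 0, -11, -5]
R3 ← R3 + (5/2)·R1: [0, 10, -1/2, -17/2, -4]
R4 ← R4 + (4/3)·R1: [0, 22/3, -20/3, -43/3, -25/3]
R3 ← R3 − (5/7)·R2: [0, 0, -1/2, -9/14, -3/7]
R4 ← R4 − (11/21)·R2: [0, 0, -20/3, -60/7, -40/7]
R4 ← R4 − (40/3)·R3: [0, 0, 0, 0, 0]
3 nonzero rows, so rank(P) = 3.
P has 5 columns; by rank–nullity, nullity = 5 − 3 = 2.

2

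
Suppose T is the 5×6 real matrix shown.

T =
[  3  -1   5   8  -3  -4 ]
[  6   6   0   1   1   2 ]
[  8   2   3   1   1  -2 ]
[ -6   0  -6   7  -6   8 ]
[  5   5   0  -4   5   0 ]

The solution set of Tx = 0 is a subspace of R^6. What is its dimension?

Row reduce to echelon form.
R2 ← R2 − (2)·R1: [0, 8, -10, -15, 7, 10]
R3 ← R3 − (8/3)·R1: [0, 14/3, -31/3, -61/3, 9, 26/3]
R4 ← R4 + (2)·R1: [0, -2, 4, 23, -12, 0]
R5 ← R5 − (5/3)·R1: [0, 20/3, -25/3, -52/3, 10, 20/3]
R3 ← R3 − (7/12)·R2: [0, 0, -9/2, -139/12, 59/12, 17/6]
R4 ← R4 + (1/4)·R2: [0, 0, 3/2, 77/4, -41/4, 5/2]
R5 ← R5 − (5/6)·R2: [0, 0, 0, -29/6, 25/6, -5/3]
R4 ← R4 + (1/3)·R3: [0, 0, 0, 277/18, -155/18, 31/9]
R5 ← R5 + (87/277)·R4: [0, 0, 0, 0, 405/277, -162/277]
5 nonzero rows, so rank(T) = 5.
T has 6 columns; by rank–nullity, nullity = 6 − 5 = 1.

1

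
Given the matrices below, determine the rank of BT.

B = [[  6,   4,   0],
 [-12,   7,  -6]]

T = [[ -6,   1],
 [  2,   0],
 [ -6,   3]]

2

First compute BT:
[[-28,   6],
 [122, -30]]
Now row reduce the product.
R2 ← R2 + (61/14)·R1: [0, -27/7]
2 nonzero rows, so rank(BT) = 2.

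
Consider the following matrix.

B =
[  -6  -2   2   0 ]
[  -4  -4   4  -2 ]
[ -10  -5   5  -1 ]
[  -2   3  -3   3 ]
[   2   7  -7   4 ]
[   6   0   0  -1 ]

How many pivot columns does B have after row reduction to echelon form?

Row reduce to echelon form.
R2 ← R2 − (2/3)·R1: [0, -8/3, 8/3, -2]
R3 ← R3 − (5/3)·R1: [0, -5/3, 5/3, -1]
R4 ← R4 − (1/3)·R1: [0, 11/3, -11/3, 3]
R5 ← R5 + (1/3)·R1: [0, 19/3, -19/3, 4]
R6 ← R6 + R1: [0, -2, 2, -1]
R3 ← R3 − (5/8)·R2: [0, 0, 0, 1/4]
R4 ← R4 + (11/8)·R2: [0, 0, 0, 1/4]
R5 ← R5 + (19/8)·R2: [0, 0, 0, -3/4]
R6 ← R6 − (3/4)·R2: [0, 0, 0, 1/2]
R4 ← R4 − R3: [0, 0, 0, 0]
R5 ← R5 + (3)·R3: [0, 0, 0, 0]
R6 ← R6 − (2)·R3: [0, 0, 0, 0]
Echelon form has 3 nonzero rows, so rank(B) = 3.
Each nonzero row contributes one pivot column: 3 pivot columns.

3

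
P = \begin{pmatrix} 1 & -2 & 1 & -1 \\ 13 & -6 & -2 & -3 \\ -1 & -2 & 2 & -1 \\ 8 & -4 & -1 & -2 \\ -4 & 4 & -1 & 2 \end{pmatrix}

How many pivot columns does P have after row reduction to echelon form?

Row reduce to echelon form.
R2 ← R2 − (13)·R1: [0, 20, -15, 10]
R3 ← R3 + R1: [0, -4, 3, -2]
R4 ← R4 − (8)·R1: [0, 12, -9, 6]
R5 ← R5 + (4)·R1: [0, -4, 3, -2]
R3 ← R3 + (1/5)·R2: [0, 0, 0, 0]
R4 ← R4 − (3/5)·R2: [0, 0, 0, 0]
R5 ← R5 + (1/5)·R2: [0, 0, 0, 0]
Echelon form has 2 nonzero rows, so rank(P) = 2.
Each nonzero row contributes one pivot column: 2 pivot columns.

2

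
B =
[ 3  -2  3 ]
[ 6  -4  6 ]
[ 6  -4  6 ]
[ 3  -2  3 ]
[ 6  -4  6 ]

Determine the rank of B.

1

Row reduce to echelon form.
R2 ← R2 − (2)·R1: [0, 0, 0]
R3 ← R3 − (2)·R1: [0, 0, 0]
R4 ← R4 − R1: [0, 0, 0]
R5 ← R5 − (2)·R1: [0, 0, 0]
Echelon form has 1 nonzero row, so rank(B) = 1.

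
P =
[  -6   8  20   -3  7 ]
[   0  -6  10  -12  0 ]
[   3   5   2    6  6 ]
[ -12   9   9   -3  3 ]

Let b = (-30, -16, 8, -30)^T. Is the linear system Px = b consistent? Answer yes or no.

Row reduce the augmented matrix [P | b].
R3 ← R3 + (1/2)·R1: [0, 9, 12, 9/2, 19/2, -7]
R4 ← R4 − (2)·R1: [0, -7, -31, 3, -11, 30]
R3 ← R3 + (3/2)·R2: [0, 0, 27, -27/2, 19/2, -31]
R4 ← R4 − (7/6)·R2: [0, 0, -128/3, 17, -11, 146/3]
R4 ← R4 + (128/81)·R3: [0, 0, 0, -13/3, 325/81, -26/81]
The echelon form has 4 nonzero rows, and every pivot lies in the first 5 columns, so rank(P) = rank([P|b]) = 4.
The system is consistent.

yes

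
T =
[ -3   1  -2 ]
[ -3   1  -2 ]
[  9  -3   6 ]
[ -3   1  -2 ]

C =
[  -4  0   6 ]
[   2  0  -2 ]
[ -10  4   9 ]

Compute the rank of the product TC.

First compute TC:
[[ 34,  -8, -38],
 [ 34,  -8, -38],
 [-102,  24, 114],
 [ 34,  -8, -38]]
Now row reduce the product.
R2 ← R2 − R1: [0, 0, 0]
R3 ← R3 + (3)·R1: [0, 0, 0]
R4 ← R4 − R1: [0, 0, 0]
1 nonzero row, so rank(TC) = 1.

1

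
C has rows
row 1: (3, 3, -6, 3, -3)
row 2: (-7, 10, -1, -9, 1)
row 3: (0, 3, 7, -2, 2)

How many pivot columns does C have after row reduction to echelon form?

3

Row reduce to echelon form.
R2 ← R2 + (7/3)·R1: [0, 17, -15, -2, -6]
R3 ← R3 − (3/17)·R2: [0, 0, 164/17, -28/17, 52/17]
Echelon form has 3 nonzero rows, so rank(C) = 3.
Each nonzero row contributes one pivot column: 3 pivot columns.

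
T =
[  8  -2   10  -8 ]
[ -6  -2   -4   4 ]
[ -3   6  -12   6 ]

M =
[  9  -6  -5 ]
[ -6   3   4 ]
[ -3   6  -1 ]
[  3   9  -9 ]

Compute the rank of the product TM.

First compute TM:
[[ 30, -66,  14],
 [-18,  42, -10],
 [ -9,  18,  -3]]
Now row reduce the product.
R2 ← R2 + (3/5)·R1: [0, 12/5, -8/5]
R3 ← R3 + (3/10)·R1: [0, -9/5, 6/5]
R3 ← R3 + (3/4)·R2: [0, 0, 0]
2 nonzero rows, so rank(TM) = 2.

2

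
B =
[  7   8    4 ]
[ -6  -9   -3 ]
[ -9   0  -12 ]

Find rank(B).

Row reduce to echelon form.
R2 ← R2 + (6/7)·R1: [0, -15/7, 3/7]
R3 ← R3 + (9/7)·R1: [0, 72/7, -48/7]
R3 ← R3 + (24/5)·R2: [0, 0, -24/5]
Echelon form has 3 nonzero rows, so rank(B) = 3.

3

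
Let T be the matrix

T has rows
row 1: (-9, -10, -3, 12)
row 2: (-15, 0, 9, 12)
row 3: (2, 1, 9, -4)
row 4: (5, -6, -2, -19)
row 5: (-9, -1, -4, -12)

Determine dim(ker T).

Row reduce to echelon form.
R2 ← R2 − (5/3)·R1: [0, 50/3, 14, -8]
R3 ← R3 + (2/9)·R1: [0, -11/9, 25/3, -4/3]
R4 ← R4 + (5/9)·R1: [0, -104/9, -11/3, -37/3]
R5 ← R5 − R1: [0, 9, -1, -24]
R3 ← R3 + (11/150)·R2: [0, 0, 234/25, -48/25]
R4 ← R4 + (52/75)·R2: [0, 0, 151/25, -447/25]
R5 ← R5 − (27/50)·R2: [0, 0, -214/25, -492/25]
R4 ← R4 − (151/234)·R3: [0, 0, 0, -649/39]
R5 ← R5 + (107/117)·R3: [0, 0, 0, -836/39]
R5 ← R5 − (76/59)·R4: [0, 0, 0, 0]
4 nonzero rows, so rank(T) = 4.
T has 4 columns; by rank–nullity, nullity = 4 − 4 = 0.

0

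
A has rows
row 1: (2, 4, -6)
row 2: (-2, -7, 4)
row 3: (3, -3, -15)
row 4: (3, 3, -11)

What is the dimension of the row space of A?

2

Row reduce to echelon form.
R2 ← R2 + R1: [0, -3, -2]
R3 ← R3 − (3/2)·R1: [0, -9, -6]
R4 ← R4 − (3/2)·R1: [0, -3, -2]
R3 ← R3 − (3)·R2: [0, 0, 0]
R4 ← R4 − R2: [0, 0, 0]
Echelon form has 2 nonzero rows, so rank(A) = 2.
The row space has dimension equal to the rank: 2.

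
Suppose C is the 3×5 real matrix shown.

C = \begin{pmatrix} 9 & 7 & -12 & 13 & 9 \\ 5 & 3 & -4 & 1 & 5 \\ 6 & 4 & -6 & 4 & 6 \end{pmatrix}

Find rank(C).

2

Row reduce to echelon form.
R2 ← R2 − (5/9)·R1: [0, -8/9, 8/3, -56/9, 0]
R3 ← R3 − (2/3)·R1: [0, -2/3, 2, -14/3, 0]
R3 ← R3 − (3/4)·R2: [0, 0, 0, 0, 0]
Echelon form has 2 nonzero rows, so rank(C) = 2.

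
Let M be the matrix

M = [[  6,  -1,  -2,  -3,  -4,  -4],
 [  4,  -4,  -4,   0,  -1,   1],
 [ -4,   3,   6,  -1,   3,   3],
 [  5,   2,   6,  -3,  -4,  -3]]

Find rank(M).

4

Row reduce to echelon form.
R2 ← R2 − (2/3)·R1: [0, -10/3, -8/3, 2, 5/3, 11/3]
R3 ← R3 + (2/3)·R1: [0, 7/3, 14/3, -3, 1/3, 1/3]
R4 ← R4 − (5/6)·R1: [0, 17/6, 23/3, -1/2, -2/3, 1/3]
R3 ← R3 + (7/10)·R2: [0, 0, 14/5, -8/5, 3/2, 29/10]
R4 ← R4 + (17/20)·R2: [0, 0, 27/5, 6/5, 3/4, 69/20]
R4 ← R4 − (27/14)·R3: [0, 0, 0, 30/7, -15/7, -15/7]
Echelon form has 4 nonzero rows, so rank(M) = 4.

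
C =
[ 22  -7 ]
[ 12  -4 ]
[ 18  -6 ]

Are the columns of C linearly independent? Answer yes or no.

yes

Row reduce C to echelon form.
R2 ← R2 − (6/11)·R1: [0, -2/11]
R3 ← R3 − (9/11)·R1: [0, -3/11]
R3 ← R3 − (3/2)·R2: [0, 0]
2 pivots among 2 columns.
Every column is a pivot column, so the columns are linearly independent.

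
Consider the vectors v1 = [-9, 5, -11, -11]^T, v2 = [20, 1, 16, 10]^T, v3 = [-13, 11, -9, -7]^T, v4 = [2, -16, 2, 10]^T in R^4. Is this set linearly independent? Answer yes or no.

Form the matrix with these vectors as rows and row reduce.
R2 ← R2 + (20/9)·R1: [0, 109/9, -76/9, -130/9]
R3 ← R3 − (13/9)·R1: [0, 34/9, 62/9, 80/9]
R4 ← R4 + (2/9)·R1: [0, -134/9, -4/9, 68/9]
R3 ← R3 − (34/109)·R2: [0, 0, 1038/109, 1460/109]
R4 ← R4 + (134/109)·R2: [0, 0, -1180/109, -1112/109]
R4 ← R4 + (590/519)·R3: [0, 0, 0, 2608/519]
4 nonzero rows, so the 4 vectors span a space of dimension 4.
Since 4 = 4, the vectors are linearly independent.

yes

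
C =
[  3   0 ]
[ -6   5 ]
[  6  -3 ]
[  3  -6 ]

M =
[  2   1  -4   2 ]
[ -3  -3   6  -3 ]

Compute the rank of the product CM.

First compute CM:
[[  6,   3, -12,   6],
 [-27, -21,  54, -27],
 [ 21,  15, -42,  21],
 [ 24,  21, -48,  24]]
Now row reduce the product.
R2 ← R2 + (9/2)·R1: [0, -15/2, 0, 0]
R3 ← R3 − (7/2)·R1: [0, 9/2, 0, 0]
R4 ← R4 − (4)·R1: [0, 9, 0, 0]
R3 ← R3 + (3/5)·R2: [0, 0, 0, 0]
R4 ← R4 + (6/5)·R2: [0, 0, 0, 0]
2 nonzero rows, so rank(CM) = 2.

2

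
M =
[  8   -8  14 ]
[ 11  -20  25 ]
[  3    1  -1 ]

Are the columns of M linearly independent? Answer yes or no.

Row reduce M to echelon form.
R2 ← R2 − (11/8)·R1: [0, -9, 23/4]
R3 ← R3 − (3/8)·R1: [0, 4, -25/4]
R3 ← R3 + (4/9)·R2: [0, 0, -133/36]
3 pivots among 3 columns.
Every column is a pivot column, so the columns are linearly independent.

yes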